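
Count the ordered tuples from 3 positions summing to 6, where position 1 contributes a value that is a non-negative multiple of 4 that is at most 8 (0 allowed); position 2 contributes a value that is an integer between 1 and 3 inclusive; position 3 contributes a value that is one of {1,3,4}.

The generating function for the choices is (1 + t⁴ + t⁸)·(t + t² + t³)·(t + t³ + t⁴); the count is [t⁶].
(1 + t⁴ + t⁸) has coefficients 1,0,0,0,1,0,0 for degrees 0…6.
(t + t² + t³) has coefficients 0,1,1,1,0,0,0 for degrees 0…6.
Finally multiplying by (t + t³ + t⁴), the product of all factors after the first has coefficients 0,0,1,1,2,2,2 for degrees 0…6.
[t⁶] = 1·2 + 1·1 = 3.

3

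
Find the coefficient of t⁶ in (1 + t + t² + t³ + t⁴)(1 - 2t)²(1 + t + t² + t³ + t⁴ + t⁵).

(1 + t + t² + t³ + t⁴) has coefficients 1,1,1,1,1 for degrees 0…4.
(1 - 2t)² has coefficients 1,-4,4,0,0,0,0 for degrees 0…6.
Finally multiplying by (1 + t + t² + t³ + t⁴ + t⁵), the product of all factors after the first has coefficients 1,-3,1,1,1,1,0 for degrees 0…6.
[t⁶] = 1·0 + 1·1 + 1·1 + 1·1 + 1·1 = 4.

4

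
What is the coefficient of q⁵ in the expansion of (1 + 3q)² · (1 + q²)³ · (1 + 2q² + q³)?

66

(1 + 3q)² has coefficients 1,6,9 for degrees 0…2.
(1 + q²)³ has coefficients 1,0,3,0,3,0 for degrees 0…5.
Finally multiplying by (1 + 2q² + q³), the product of all factors after the first has coefficients 1,0,5,1,9,3 for degrees 0…5.
[q⁵] = 1·3 + 6·9 + 9·1 = 66.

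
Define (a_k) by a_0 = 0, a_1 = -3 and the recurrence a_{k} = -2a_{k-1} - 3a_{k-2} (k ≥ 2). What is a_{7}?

The ordinary generating function has denominator 1 + 2t + 3t^2.
Iterating the recurrence: a_0,…,a_{7} = 0, -3, 6, -3, -12, 33, -30, -39.

-39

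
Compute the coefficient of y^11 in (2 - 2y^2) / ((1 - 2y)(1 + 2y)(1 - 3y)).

The denominator gives the recurrence a_n = 3a_(n−1) + 4a_(n−2) − 12a_(n−3) for n ≥ 3; the numerator fixes a_0 = 2, a_1 = 6, a_2 = 24.
Iterating: 2, 6, 24, 72, 240, 720, 2256, 6768, 20688, 62064, 187728, 563184, so a_11 = 563184.

563184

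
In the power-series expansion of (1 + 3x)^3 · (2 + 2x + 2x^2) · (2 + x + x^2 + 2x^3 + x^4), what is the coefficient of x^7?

396

(1 + 3x)^3 has coefficients 1,9,27,27 for degrees 0…3.
(2 + 2x + 2x^2) has coefficients 2,2,2,0,0,0,0,0 for degrees 0…7.
Finally multiplying by (2 + x + x^2 + 2x^3 + x^4), the product of all factors after the first has coefficients 4,6,8,8,8,6,2,0 for degrees 0…7.
[x^7] = 1·0 + 9·2 + 27·6 + 27·8 = 396.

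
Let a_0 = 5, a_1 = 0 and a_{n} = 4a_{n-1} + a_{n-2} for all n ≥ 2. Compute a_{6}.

1525

The ordinary generating function has denominator 1 - 4x - x^2.
Iterating the recurrence: a_0,…,a_{6} = 5, 0, 5, 20, 85, 360, 1525.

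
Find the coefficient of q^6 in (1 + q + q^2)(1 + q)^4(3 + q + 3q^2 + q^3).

(1 + q + q^2) has coefficients 1,1,1 for degrees 0…2.
(1 + q)^4 has coefficients 1,4,6,4,1,0,0 for degrees 0…6.
Finally multiplying by (3 + q + 3q^2 + q^3), the product of all factors after the first has coefficients 3,13,25,31,29,19,7 for degrees 0…6.
[q^6] = 1·7 + 1·19 + 1·29 = 55.

55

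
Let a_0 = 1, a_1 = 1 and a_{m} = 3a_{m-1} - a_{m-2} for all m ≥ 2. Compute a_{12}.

The ordinary generating function has denominator 1 - 3x + x^2.
Iterating the recurrence: a_0,…,a_{12} = 1, 1, 2, 5, 13, 34, 89, 233, 610, 1597, 4181, 10946, 28657.

28657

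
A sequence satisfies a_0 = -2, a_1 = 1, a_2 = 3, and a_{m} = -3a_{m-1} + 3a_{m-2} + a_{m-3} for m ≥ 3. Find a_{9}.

-24023

The ordinary generating function has denominator 1 + 3y - 3y^2 - y^3.
Iterating the recurrence: a_0,…,a_{9} = -2, 1, 3, -8, 34, -123, 463, -1724, 6438, -24023.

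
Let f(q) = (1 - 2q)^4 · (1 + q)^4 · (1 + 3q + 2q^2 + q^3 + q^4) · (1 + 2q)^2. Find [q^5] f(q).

241

(1 - 2q)^4 has coefficients 1,-8,24,-32,16 for degrees 0…4.
(1 + q)^4 has coefficients 1,4,6,4,1,0 for degrees 0…5.
Multiplying by (1 + 3q + 2q^2 + q^3 + q^4) gives running coefficients 1,7,20,31,30,21 for degrees 0…5.
Finally multiplying by (1 + 2q)^2, the product of all factors after the first has coefficients 1,11,52,139,234,265 for degrees 0…5.
[q^5] = 1·265 − 8·234 + 24·139 − 32·52 + 16·11 = 241.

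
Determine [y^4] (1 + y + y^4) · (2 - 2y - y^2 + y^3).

3

(1 + y + y^4) has coefficients 1,1,0,0,1 for degrees 0…4.
(2 - 2y - y^2 + y^3) has coefficients 2,-2,-1,1,0 for degrees 0…4.
[y^4] = 1·0 + 1·1 + 1·2 = 3.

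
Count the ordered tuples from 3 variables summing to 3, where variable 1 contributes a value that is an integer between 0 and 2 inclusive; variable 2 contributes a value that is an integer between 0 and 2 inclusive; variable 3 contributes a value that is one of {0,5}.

2

The generating function for the choices is (1 + t + t²)·(1 + t + t²)·(1 + t⁵); the count is [t³].
(1 + t + t²) has coefficients 1,1,1 for degrees 0…2.
(1 + t + t²) has coefficients 1,1,1,0 for degrees 0…3.
Finally multiplying by (1 + t⁵), the product of all factors after the first has coefficients 1,1,1,0 for degrees 0…3.
[t³] = 1·0 + 1·1 + 1·1 = 2.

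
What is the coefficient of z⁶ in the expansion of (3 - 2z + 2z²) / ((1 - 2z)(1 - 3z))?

The denominator gives the recurrence a_n = 5a_(n−1) − 6a_(n−2) for n ≥ 3; the numerator fixes a_0 = 3, a_1 = 13, a_2 = 49.
Iterating: 3, 13, 49, 167, 541, 1703, 5269, so a_6 = 5269.

5269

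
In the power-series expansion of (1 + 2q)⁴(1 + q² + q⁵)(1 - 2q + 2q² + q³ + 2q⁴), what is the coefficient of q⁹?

90

(1 + 2q)⁴ has coefficients 1,8,24,32,16 for degrees 0…4.
(1 + q² + q⁵) has coefficients 1,0,1,0,0,1,0,0,0,0 for degrees 0…9.
Finally multiplying by (1 - 2q + 2q² + q³ + 2q⁴), the product of all factors after the first has coefficients 1,-2,3,-1,4,2,0,2,1,2 for degrees 0…9.
[q⁹] = 1·2 + 8·1 + 24·2 + 32·0 + 16·2 = 90.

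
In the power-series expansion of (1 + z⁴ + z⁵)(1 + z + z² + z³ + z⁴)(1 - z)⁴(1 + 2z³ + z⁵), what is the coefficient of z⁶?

(1 + z⁴ + z⁵) has coefficients 1,0,0,0,1,1 for degrees 0…5.
(1 + z + z² + z³ + z⁴) has coefficients 1,1,1,1,1,0,0 for degrees 0…6.
Multiplying by (1 - z)⁴ gives running coefficients 1,-3,3,-1,0,-1,3 for degrees 0…6.
Finally multiplying by (1 + 2z³ + z⁵), the product of all factors after the first has coefficients 1,-3,3,1,-6,6,-2 for degrees 0…6.
[z⁶] = 1·(-2) + 1·3 + 1·(-3) = -2.

-2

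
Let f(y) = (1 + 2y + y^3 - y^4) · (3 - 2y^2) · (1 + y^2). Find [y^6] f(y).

-1

(1 + 2y + y^3 - y^4) has coefficients 1,2,0,1,-1 for degrees 0…4.
(3 - 2y^2) has coefficients 3,0,-2,0,0,0,0 for degrees 0…6.
Finally multiplying by (1 + y^2), the product of all factors after the first has coefficients 3,0,1,0,-2,0,0 for degrees 0…6.
[y^6] = 1·0 + 2·0 + 1·0 − 1·1 = -1.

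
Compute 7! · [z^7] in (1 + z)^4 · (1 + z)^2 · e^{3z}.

The EGF product rule gives c_7 = Σ_{k_1+k_2+k_3=7} C(7; k_1,k_2,k_3) · ∏ g_i(k_i), where (1+z)^4 gives the falling factorial (4)_k; (1+z)^2 gives the falling factorial (2)_k; e^{3z} gives (3)^k.
g_1(k) for k = 0…7: 1, 4, 12, 24, 24, 0, 0, 0.
g_2(k) for k = 0…7: 1, 2, 2, 0, 0, 0, 0, 0.
g_3(k) for k = 0…7: 1, 3, 9, 27, 81, 243, 729, 2187.
First combine the last two factors: h(k) = Σ_j C(k,j)·g_2(j)·g_3(k−j) for k = 0…7: 1, 5, 23, 99, 405, 1593, 6075, 22599.
c_7 = Σ_k C(7,k)·g_1(k)·h(7−k) = 1·1·22599 + 7·4·6075 + 21·12·1593 + 35·24·405 + 35·24·99 = 22599 + 170100 + 401436 + 340200 + 83160 = 1017495.

1017495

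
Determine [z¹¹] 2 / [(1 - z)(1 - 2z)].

Partial fractions give a closed form: a_n = (-2)·1^n + (4)·2^n.
At n = 11: a_11 = 8190.

8190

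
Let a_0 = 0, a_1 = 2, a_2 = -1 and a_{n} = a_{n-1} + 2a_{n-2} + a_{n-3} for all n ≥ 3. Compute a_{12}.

1656

The ordinary generating function has denominator 1 - q - 2q^2 - q^3.
Iterating the recurrence: a_0,…,a_{12} = 0, 2, -1, 3, 3, 8, 17, 36, 78, 167, 359, 771, 1656.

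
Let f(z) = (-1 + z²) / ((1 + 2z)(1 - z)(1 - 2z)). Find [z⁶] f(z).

-64

Partial fractions give a closed form: a_n = (-1/4)·(-2)^n + (-3/4)·2^n.
At n = 6: a_6 = -64.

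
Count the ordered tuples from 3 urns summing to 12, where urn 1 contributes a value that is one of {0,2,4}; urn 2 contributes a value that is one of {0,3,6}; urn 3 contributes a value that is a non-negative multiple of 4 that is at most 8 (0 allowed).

The generating function for the choices is (1 + t^2 + t^4)·(1 + t^3 + t^6)·(1 + t^4 + t^8); the count is [t^12].
(1 + t^2 + t^4) has coefficients 1,0,1,0,1 for degrees 0…4.
(1 + t^3 + t^6) has coefficients 1,0,0,1,0,0,1,0,0,0,0,0,0 for degrees 0…12.
Finally multiplying by (1 + t^4 + t^8), the product of all factors after the first has coefficients 1,0,0,1,1,0,1,1,1,0,1,1,0 for degrees 0…12.
[t^12] = 1·0 + 1·1 + 1·1 = 2.

2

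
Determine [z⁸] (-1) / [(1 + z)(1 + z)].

-9

The denominator gives the recurrence a_n = −2a_(n−1) − a_(n−2) for n ≥ 2; the numerator fixes a_0 = -1, a_1 = 2.
Iterating: -1, 2, -3, 4, -5, 6, -7, 8, -9, so a_8 = -9.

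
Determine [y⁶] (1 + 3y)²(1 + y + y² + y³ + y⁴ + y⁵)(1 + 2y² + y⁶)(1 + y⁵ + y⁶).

56

(1 + 3y)² has coefficients 1,6,9 for degrees 0…2.
(1 + y + y² + y³ + y⁴ + y⁵) has coefficients 1,1,1,1,1,1,0 for degrees 0…6.
Multiplying by (1 + 2y² + y⁶) gives running coefficients 1,1,3,3,3,3,3 for degrees 0…6.
Finally multiplying by (1 + y⁵ + y⁶), the product of all factors after the first has coefficients 1,1,3,3,3,4,5 for degrees 0…6.
[y⁶] = 1·5 + 6·4 + 9·3 = 56.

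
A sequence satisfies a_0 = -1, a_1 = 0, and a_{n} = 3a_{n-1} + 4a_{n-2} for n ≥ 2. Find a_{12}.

The ordinary generating function has denominator 1 - 3t - 4t^2.
Iterating the recurrence: a_0,…,a_{12} = -1, 0, -4, -12, -52, -204, -820, -3276, -13108, -52428, -209716, -838860, -3355444.

-3355444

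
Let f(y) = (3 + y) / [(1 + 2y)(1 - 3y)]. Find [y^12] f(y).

The denominator gives the recurrence a_n = a_(n−1) + 6a_(n−2) for n ≥ 3; the numerator fixes a_0 = 3, a_1 = 4, a_2 = 22.
Iterating: 3, 4, 22, 46, 178, 454, 1522, 4246, 13378, 38854, 119122, 352246, 1066978, so a_12 = 1066978.

1066978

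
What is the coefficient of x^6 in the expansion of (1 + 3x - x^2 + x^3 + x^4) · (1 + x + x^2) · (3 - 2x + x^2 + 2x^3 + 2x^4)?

12

(1 + 3x - x^2 + x^3 + x^4) has coefficients 1,3,-1,1,1 for degrees 0…4.
(1 + x + x^2) has coefficients 1,1,1,0,0,0,0 for degrees 0…6.
Finally multiplying by (3 - 2x + x^2 + 2x^3 + 2x^4), the product of all factors after the first has coefficients 3,1,2,1,5,4,2 for degrees 0…6.
[x^6] = 1·2 + 3·4 − 1·5 + 1·1 + 1·2 = 12.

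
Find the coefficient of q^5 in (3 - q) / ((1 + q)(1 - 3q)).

485

The denominator gives the recurrence a_n = 2a_(n−1) + 3a_(n−2) for n ≥ 3; the numerator fixes a_0 = 3, a_1 = 5, a_2 = 19.
Iterating: 3, 5, 19, 53, 163, 485, so a_5 = 485.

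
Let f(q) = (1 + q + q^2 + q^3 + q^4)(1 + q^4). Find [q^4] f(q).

2

(1 + q + q^2 + q^3 + q^4) has coefficients 1,1,1,1,1 for degrees 0…4.
(1 + q^4) has coefficients 1,0,0,0,1 for degrees 0…4.
[q^4] = 1·1 + 1·0 + 1·0 + 1·0 + 1·1 = 2.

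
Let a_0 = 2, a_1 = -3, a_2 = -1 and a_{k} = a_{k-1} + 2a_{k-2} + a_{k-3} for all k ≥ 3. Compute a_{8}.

-211

The ordinary generating function has denominator 1 - x - 2x^2 - x^3.
Iterating the recurrence: a_0,…,a_{8} = 2, -3, -1, -5, -10, -21, -46, -98, -211.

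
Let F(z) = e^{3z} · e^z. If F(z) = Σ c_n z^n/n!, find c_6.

4096

The EGF product rule gives c_6 = Σ_{k_1+k_2=6} C(6; k_1,k_2) · ∏ g_i(k_i), where e^{3z} gives (3)^k; e^z gives (1)^k.
g_1(k) for k = 0…6: 1, 3, 9, 27, 81, 243, 729.
g_2(k) for k = 0…6: 1, 1, 1, 1, 1, 1, 1.
c_6 = Σ_k C(6,k)·g_1(k)·g_2(6−k) = 1·1·1 + 6·3·1 + 15·9·1 + 20·27·1 + 15·81·1 + 6·243·1 + 1·729·1 = 1 + 18 + 135 + 540 + 1215 + 1458 + 729 = 4096.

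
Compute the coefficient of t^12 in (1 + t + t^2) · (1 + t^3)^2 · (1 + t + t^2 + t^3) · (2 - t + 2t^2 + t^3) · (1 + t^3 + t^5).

(1 + t + t^2) has coefficients 1,1,1 for degrees 0…2.
(1 + t^3)^2 has coefficients 1,0,0,2,0,0,1,0,0,0,0,0,0 for degrees 0…12.
Multiplying by (1 + t + t^2 + t^3) gives running coefficients 1,1,1,3,2,2,3,1,1,1,0,0,0 for degrees 0…12.
Multiplying by (2 - t + 2t^2 + t^3) gives running coefficients 2,1,3,8,4,9,11,5,9,6,2,3,1 for degrees 0…12.
Finally multiplying by (1 + t^3 + t^5), the product of all factors after the first has coefficients 2,1,3,10,5,14,20,12,26,21,16,23,12 for degrees 0…12.
[t^12] = 1·12 + 1·23 + 1·16 = 51.

51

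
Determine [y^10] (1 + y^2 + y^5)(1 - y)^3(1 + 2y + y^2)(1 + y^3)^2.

(1 + y^2 + y^5) has coefficients 1,0,1,0,0,1 for degrees 0…5.
(1 - y)^3 has coefficients 1,-3,3,-1,0,0,0,0,0,0,0 for degrees 0…10.
Multiplying by (1 + 2y + y^2) gives running coefficients 1,-1,-2,2,1,-1,0,0,0,0,0 for degrees 0…10.
Finally multiplying by (1 + y^3)^2, the product of all factors after the first has coefficients 1,-1,-2,4,-1,-5,5,1,-4,2,1 for degrees 0…10.
[y^10] = 1·1 + 1·(-4) + 1·(-5) = -8.

-8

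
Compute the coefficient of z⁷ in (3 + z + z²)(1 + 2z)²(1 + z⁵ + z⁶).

30

(3 + z + z²) has coefficients 3,1,1 for degrees 0…2.
(1 + 2z)² has coefficients 1,4,4,0,0,0,0,0 for degrees 0…7.
Finally multiplying by (1 + z⁵ + z⁶), the product of all factors after the first has coefficients 1,4,4,0,0,1,5,8 for degrees 0…7.
[z⁷] = 3·8 + 1·5 + 1·1 = 30.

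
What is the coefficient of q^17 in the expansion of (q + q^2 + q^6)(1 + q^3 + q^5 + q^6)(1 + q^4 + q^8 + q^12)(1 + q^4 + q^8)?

(q + q^2 + q^6) has coefficients 0,1,1,0,0,0,1 for degrees 0…6.
(1 + q^3 + q^5 + q^6) has coefficients 1,0,0,1,0,1,1,0,0,0,0,0,0,0,0,0,0,0 for degrees 0…17.
Multiplying by (1 + q^4 + q^8 + q^12) gives running coefficients 1,0,0,1,1,1,1,1,1,1,1,1,1,1,1,1,0,1 for degrees 0…17.
Finally multiplying by (1 + q^4 + q^8), the product of all factors after the first has coefficients 1,0,0,1,2,1,1,2,3,2,2,3,3,3,3,3,2,3 for degrees 0…17.
[q^17] = 1·2 + 1·3 + 1·3 = 8.

8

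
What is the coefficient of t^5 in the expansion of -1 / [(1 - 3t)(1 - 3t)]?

The denominator gives the recurrence a_n = 6a_(n−1) − 9a_(n−2) for n ≥ 2; the numerator fixes a_0 = -1, a_1 = -6.
Iterating: -1, -6, -27, -108, -405, -1458, so a_5 = -1458.

-1458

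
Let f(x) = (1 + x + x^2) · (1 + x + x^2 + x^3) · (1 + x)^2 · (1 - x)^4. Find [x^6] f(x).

(1 + x + x^2) has coefficients 1,1,1 for degrees 0…2.
(1 + x + x^2 + x^3) has coefficients 1,1,1,1,0,0,0 for degrees 0…6.
Multiplying by (1 + x)^2 gives running coefficients 1,3,4,4,3,1,0 for degrees 0…6.
Finally multiplying by (1 - x)^4, the product of all factors after the first has coefficients 1,-1,-2,2,0,0,2 for degrees 0…6.
[x^6] = 1·2 + 1·0 + 1·0 = 2.

2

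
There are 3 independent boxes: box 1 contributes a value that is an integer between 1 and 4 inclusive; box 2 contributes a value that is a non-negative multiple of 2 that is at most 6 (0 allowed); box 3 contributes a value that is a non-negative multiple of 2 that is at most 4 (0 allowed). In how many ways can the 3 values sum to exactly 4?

The generating function for the choices is (y + y² + y³ + y⁴)·(1 + y² + y⁴ + y⁶)·(1 + y² + y⁴); the count is [y⁴].
(y + y² + y³ + y⁴) has coefficients 0,1,1,1,1 for degrees 0…4.
(1 + y² + y⁴ + y⁶) has coefficients 1,0,1,0,1 for degrees 0…4.
Finally multiplying by (1 + y² + y⁴), the product of all factors after the first has coefficients 1,0,2,0,3 for degrees 0…4.
[y⁴] = 1·0 + 1·2 + 1·0 + 1·1 = 3.

3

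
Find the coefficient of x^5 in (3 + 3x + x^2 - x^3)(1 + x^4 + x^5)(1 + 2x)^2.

14

(3 + 3x + x^2 - x^3) has coefficients 3,3,1,-1 for degrees 0…3.
(1 + x^4 + x^5) has coefficients 1,0,0,0,1,1 for degrees 0…5.
Finally multiplying by (1 + 2x)^2, the product of all factors after the first has coefficients 1,4,4,0,1,5 for degrees 0…5.
[x^5] = 3·5 + 3·1 + 1·0 − 1·4 = 14.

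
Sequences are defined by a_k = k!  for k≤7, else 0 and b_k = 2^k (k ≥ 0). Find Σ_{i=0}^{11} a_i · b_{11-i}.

This is [x^11] in the product of the two ordinary generating functions.
Σ = 1·2048 + 1·1024 + 2·512 + 6·256 + 24·128 + 120·64 + 720·32 + 5040·16 + 0·8 + 0·4 + 0·2 + 0·1 = 120064.

120064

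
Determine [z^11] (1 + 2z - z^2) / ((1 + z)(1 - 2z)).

2390

The denominator gives the recurrence a_n = a_(n−1) + 2a_(n−2) for n ≥ 3; the numerator fixes a_0 = 1, a_1 = 3, a_2 = 4.
Iterating: 1, 3, 4, 10, 18, 38, 74, 150, 298, 598, 1194, 2390, so a_11 = 2390.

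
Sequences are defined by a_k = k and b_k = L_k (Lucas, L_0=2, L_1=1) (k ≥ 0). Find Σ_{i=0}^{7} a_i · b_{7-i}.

112

This is [x^7] in the product of the two ordinary generating functions.
Σ = 0·29 + 1·18 + 2·11 + 3·7 + 4·4 + 5·3 + 6·1 + 7·2 = 112.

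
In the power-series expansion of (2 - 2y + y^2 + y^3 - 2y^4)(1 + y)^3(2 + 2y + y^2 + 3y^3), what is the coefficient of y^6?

(2 - 2y + y^2 + y^3 - 2y^4) has coefficients 2,-2,1,1,-2 for degrees 0…4.
(1 + y)^3 has coefficients 1,3,3,1,0,0,0 for degrees 0…6.
Finally multiplying by (2 + 2y + y^2 + 3y^3), the product of all factors after the first has coefficients 2,8,13,14,14,10,3 for degrees 0…6.
[y^6] = 2·3 − 2·10 + 1·14 + 1·14 − 2·13 = -12.

-12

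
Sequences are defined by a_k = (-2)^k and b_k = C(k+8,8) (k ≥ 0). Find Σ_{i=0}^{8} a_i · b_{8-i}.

This is [x^8] in the product of the two ordinary generating functions.
Σ = 1·12870 − 2·6435 + 4·3003 − 8·1287 + 16·495 − 32·165 + 64·45 − 128·9 + 256·1 = 6340.

6340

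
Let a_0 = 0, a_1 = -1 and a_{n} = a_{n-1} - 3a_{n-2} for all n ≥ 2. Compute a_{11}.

-253

The ordinary generating function has denominator 1 - t + 3t^2.
Iterating the recurrence: a_0,…,a_{11} = 0, -1, -1, 2, 5, -1, -16, -13, 35, 74, -31, -253.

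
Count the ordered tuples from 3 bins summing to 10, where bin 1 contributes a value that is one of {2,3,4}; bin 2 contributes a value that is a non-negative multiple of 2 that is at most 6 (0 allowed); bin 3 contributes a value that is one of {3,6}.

3

The generating function for the choices is (x^2 + x^3 + x^4)·(1 + x^2 + x^4 + x^6)·(x^3 + x^6); the count is [x^10].
(x^2 + x^3 + x^4) has coefficients 0,0,1,1,1 for degrees 0…4.
(1 + x^2 + x^4 + x^6) has coefficients 1,0,1,0,1,0,1,0,0,0,0 for degrees 0…10.
Finally multiplying by (x^3 + x^6), the product of all factors after the first has coefficients 0,0,0,1,0,1,1,1,1,1,1 for degrees 0…10.
[x^10] = 1·1 + 1·1 + 1·1 = 3.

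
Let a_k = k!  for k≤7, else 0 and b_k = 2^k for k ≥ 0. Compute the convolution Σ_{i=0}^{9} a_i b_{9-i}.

30016

This is [x^9] in the product of the two ordinary generating functions.
Σ = 1·512 + 1·256 + 2·128 + 6·64 + 24·32 + 120·16 + 720·8 + 5040·4 + 0·2 + 0·1 = 30016.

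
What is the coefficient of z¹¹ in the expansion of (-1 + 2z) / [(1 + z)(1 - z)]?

The denominator gives the recurrence a_n = a_(n−2) for n ≥ 3; the numerator fixes a_0 = -1, a_1 = 2, a_2 = -1.
Iterating: -1, 2, -1, 2, -1, 2, -1, 2, -1, 2, -1, 2, so a_11 = 2.

2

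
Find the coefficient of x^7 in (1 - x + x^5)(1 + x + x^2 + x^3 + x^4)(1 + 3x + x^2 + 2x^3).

4

(1 - x + x^5) has coefficients 1,-1,0,0,0,1 for degrees 0…5.
(1 + x + x^2 + x^3 + x^4) has coefficients 1,1,1,1,1,0,0,0 for degrees 0…7.
Finally multiplying by (1 + 3x + x^2 + 2x^3), the product of all factors after the first has coefficients 1,4,5,7,7,6,3,2 for degrees 0…7.
[x^7] = 1·2 − 1·3 + 1·5 = 4.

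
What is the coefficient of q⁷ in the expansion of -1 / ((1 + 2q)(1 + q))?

The denominator gives the recurrence a_n = −3a_(n−1) − 2a_(n−2) for n ≥ 2; the numerator fixes a_0 = -1, a_1 = 3.
Iterating: -1, 3, -7, 15, -31, 63, -127, 255, so a_7 = 255.

255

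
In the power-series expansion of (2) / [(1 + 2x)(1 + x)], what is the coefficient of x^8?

1022

Partial fractions give a closed form: a_n = (4)·(-2)^n + (-2)·(-1)^n.
At n = 8: a_8 = 1022.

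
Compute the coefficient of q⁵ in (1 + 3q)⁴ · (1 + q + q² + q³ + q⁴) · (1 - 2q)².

(1 + 3q)⁴ has coefficients 1,12,54,108,81 for degrees 0…4.
(1 + q + q² + q³ + q⁴) has coefficients 1,1,1,1,1,0 for degrees 0…5.
Finally multiplying by (1 - 2q)², the product of all factors after the first has coefficients 1,-3,1,1,1,0 for degrees 0…5.
[q⁵] = 1·0 + 12·1 + 54·1 + 108·1 + 81·(-3) = -69.

-69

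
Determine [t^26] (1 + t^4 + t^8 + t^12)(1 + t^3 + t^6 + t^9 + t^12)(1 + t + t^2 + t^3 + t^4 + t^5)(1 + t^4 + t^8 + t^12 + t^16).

24

(1 + t^4 + t^8 + t^12) has coefficients 1,0,0,0,1,0,0,0,1,0,0,0,1 for degrees 0…12.
(1 + t^3 + t^6 + t^9 + t^12) has coefficients 1,0,0,1,0,0,1,0,0,1,0,0,1,0,0,0,0,0,0,0,0,0,0,0,0,0,0 for degrees 0…26.
Multiplying by (1 + t + t^2 + t^3 + t^4 + t^5) gives running coefficients 1,1,1,2,2,2,2,2,2,2,2,2,2,2,2,1,1,1,0,0,0,0,0,0,0,0,0 for degrees 0…26.
Finally multiplying by (1 + t^4 + t^8 + t^12 + t^16), the product of all factors after the first has coefficients 1,1,1,2,3,3,3,4,5,5,5,6,7,7,7,7,8,8,7,7,7,7,6,5,5,5,4 for degrees 0…26.
[t^26] = 1·4 + 1·6 + 1·7 + 1·7 = 24.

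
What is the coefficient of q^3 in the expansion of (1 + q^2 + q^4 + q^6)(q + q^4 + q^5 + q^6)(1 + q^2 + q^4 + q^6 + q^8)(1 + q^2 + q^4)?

(1 + q^2 + q^4 + q^6) has coefficients 1,0,1,0 for degrees 0…3.
(q + q^4 + q^5 + q^6) has coefficients 0,1,0,0 for degrees 0…3.
Multiplying by (1 + q^2 + q^4 + q^6 + q^8) gives running coefficients 0,1,0,1 for degrees 0…3.
Finally multiplying by (1 + q^2 + q^4), the product of all factors after the first has coefficients 0,1,0,2 for degrees 0…3.
[q^3] = 1·2 + 1·1 = 3.

3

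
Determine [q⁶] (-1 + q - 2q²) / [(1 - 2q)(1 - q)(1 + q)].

Partial fractions give a closed form: a_n = (-4/3)·2^n + (1)·1^n + (-2/3)·(-1)^n.
At n = 6: a_6 = -85.

-85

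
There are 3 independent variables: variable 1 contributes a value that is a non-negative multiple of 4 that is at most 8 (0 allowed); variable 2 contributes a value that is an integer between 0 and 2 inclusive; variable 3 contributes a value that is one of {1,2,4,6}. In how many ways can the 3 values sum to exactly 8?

The generating function for the choices is (1 + t^4 + t^8)·(1 + t + t^2)·(t + t^2 + t^4 + t^6); the count is [t^8].
(1 + t^4 + t^8) has coefficients 1,0,0,0,1,0,0,0,1 for degrees 0…8.
(1 + t + t^2) has coefficients 1,1,1,0,0,0,0,0,0 for degrees 0…8.
Finally multiplying by (t + t^2 + t^4 + t^6), the product of all factors after the first has coefficients 0,1,2,2,2,1,2,1,1 for degrees 0…8.
[t^8] = 1·1 + 1·2 + 1·0 = 3.

3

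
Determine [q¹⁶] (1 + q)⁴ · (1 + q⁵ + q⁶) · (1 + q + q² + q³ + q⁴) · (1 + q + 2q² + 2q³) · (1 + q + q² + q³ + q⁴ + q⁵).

625

(1 + q)⁴ has coefficients 1,4,6,4,1 for degrees 0…4.
(1 + q⁵ + q⁶) has coefficients 1,0,0,0,0,1,1,0,0,0,0,0,0,0,0,0,0 for degrees 0…16.
Multiplying by (1 + q + q² + q³ + q⁴) gives running coefficients 1,1,1,1,1,1,2,2,2,2,1,0,0,0,0,0,0 for degrees 0…16.
Multiplying by (1 + q + 2q² + 2q³) gives running coefficients 1,2,4,6,6,6,7,8,10,12,11,9,6,2,0,0,0 for degrees 0…16.
Finally multiplying by (1 + q + q² + q³ + q⁴ + q⁵), the product of all factors after the first has coefficients 1,3,7,13,19,25,31,37,43,49,54,57,56,50,40,28,17 for degrees 0…16.
[q¹⁶] = 1·17 + 4·28 + 6·40 + 4·50 + 1·56 = 625.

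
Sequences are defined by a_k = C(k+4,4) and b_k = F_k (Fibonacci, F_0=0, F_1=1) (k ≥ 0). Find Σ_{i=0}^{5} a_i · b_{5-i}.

Write out a_i and b_{5-i} for i = 0,…,5 and sum the products.
Σ = 1·5 + 5·3 + 15·2 + 35·1 + 70·1 + 126·0 = 155.

155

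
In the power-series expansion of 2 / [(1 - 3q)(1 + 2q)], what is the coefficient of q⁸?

8078

The denominator gives the recurrence a_n = a_(n−1) + 6a_(n−2) for n ≥ 2; the numerator fixes a_0 = 2, a_1 = 2.
Iterating: 2, 2, 14, 26, 110, 266, 926, 2522, 8078, so a_8 = 8078.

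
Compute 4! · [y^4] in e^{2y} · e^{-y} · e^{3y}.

256

The EGF product rule gives c_4 = Σ_{k_1+k_2+k_3=4} C(4; k_1,k_2,k_3) · ∏ g_i(k_i), where e^{2y} gives (2)^k; e^{-y} gives (-1)^k; e^{3y} gives (3)^k.
g_1(k) for k = 0…4: 1, 2, 4, 8, 16.
g_2(k) for k = 0…4: 1, -1, 1, -1, 1.
g_3(k) for k = 0…4: 1, 3, 9, 27, 81.
First combine the last two factors: h(k) = Σ_j C(k,j)·g_2(j)·g_3(k−j) for k = 0…4: 1, 2, 4, 8, 16.
c_4 = Σ_k C(4,k)·g_1(k)·h(4−k) = 1·1·16 + 4·2·8 + 6·4·4 + 4·8·2 + 1·16·1 = 16 + 64 + 96 + 64 + 16 = 256.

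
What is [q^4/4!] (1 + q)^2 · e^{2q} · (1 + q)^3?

The EGF product rule gives c_4 = Σ_{k_1+k_2+k_3=4} C(4; k_1,k_2,k_3) · ∏ g_i(k_i), where (1+q)^2 gives the falling factorial (2)_k; e^{2q} gives (2)^k; (1+q)^3 gives the falling factorial (3)_k.
g_1(k) for k = 0…4: 1, 2, 2, 0, 0.
g_2(k) for k = 0…4: 1, 2, 4, 8, 16.
g_3(k) for k = 0…4: 1, 3, 6, 6, 0.
First combine the last two factors: h(k) = Σ_j C(k,j)·g_2(j)·g_3(k−j) for k = 0…4: 1, 5, 22, 86, 304.
c_4 = Σ_k C(4,k)·g_1(k)·h(4−k) = 1·1·304 + 4·2·86 + 6·2·22 = 304 + 688 + 264 = 1256.

1256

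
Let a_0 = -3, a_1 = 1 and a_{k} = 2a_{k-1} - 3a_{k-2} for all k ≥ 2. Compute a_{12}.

The ordinary generating function has denominator 1 - 2z + 3z^2.
Iterating the recurrence: a_0,…,a_{12} = -3, 1, 11, 19, 5, -47, -109, -77, 173, 577, 635, -461, -2827.

-2827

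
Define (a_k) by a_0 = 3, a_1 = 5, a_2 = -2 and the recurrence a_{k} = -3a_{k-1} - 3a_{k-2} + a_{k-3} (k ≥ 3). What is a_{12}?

-4731

The ordinary generating function has denominator 1 + 3q + 3q^2 - q^3.
Iterating the recurrence: a_0,…,a_{12} = 3, 5, -2, -6, 29, -71, 120, -118, -77, 705, -2002, 3814, -4731.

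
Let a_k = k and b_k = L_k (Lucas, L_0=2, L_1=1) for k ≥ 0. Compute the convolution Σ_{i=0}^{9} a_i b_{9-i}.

309

Write out a_i and b_{9-i} for i = 0,…,9 and sum the products.
Σ = 0·76 + 1·47 + 2·29 + 3·18 + 4·11 + 5·7 + 6·4 + 7·3 + 8·1 + 9·2 = 309.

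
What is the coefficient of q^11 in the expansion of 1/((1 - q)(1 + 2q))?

Partial fractions give a closed form: a_n = (1/3)·1^n + (2/3)·(-2)^n.
At n = 11: a_11 = -1365.

-1365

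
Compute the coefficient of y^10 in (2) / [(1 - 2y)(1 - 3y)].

Partial fractions give a closed form: a_n = (-4)·2^n + (6)·3^n.
At n = 10: a_10 = 350198.

350198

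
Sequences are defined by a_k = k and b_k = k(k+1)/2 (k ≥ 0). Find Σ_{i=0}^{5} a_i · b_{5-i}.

35

Write out a_i and b_{5-i} for i = 0,…,5 and sum the products.
Σ = 0·15 + 1·10 + 2·6 + 3·3 + 4·1 + 5·0 = 35.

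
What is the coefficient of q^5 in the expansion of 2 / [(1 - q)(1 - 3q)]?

The denominator gives the recurrence a_n = 4a_(n−1) − 3a_(n−2) for n ≥ 2; the numerator fixes a_0 = 2, a_1 = 8.
Iterating: 2, 8, 26, 80, 242, 728, so a_5 = 728.

728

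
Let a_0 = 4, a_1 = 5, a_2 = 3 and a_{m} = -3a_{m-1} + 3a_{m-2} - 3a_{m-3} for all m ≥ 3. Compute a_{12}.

921132

The ordinary generating function has denominator 1 + 3q - 3q^2 + 3q^3.
Iterating the recurrence: a_0,…,a_{12} = 4, 5, 3, -6, 12, -63, 243, -954, 3780, -14931, 58995, -233118, 921132.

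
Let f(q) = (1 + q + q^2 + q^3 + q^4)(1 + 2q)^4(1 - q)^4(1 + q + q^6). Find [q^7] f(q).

-3

(1 + q + q^2 + q^3 + q^4) has coefficients 1,1,1,1,1 for degrees 0…4.
(1 + 2q)^4 has coefficients 1,8,24,32,16,0,0,0 for degrees 0…7.
Multiplying by (1 - q)^4 gives running coefficients 1,4,-2,-20,1,40,-8,-32 for degrees 0…7.
Finally multiplying by (1 + q + q^6), the product of all factors after the first has coefficients 1,5,2,-22,-19,41,33,-36 for degrees 0…7.
[q^7] = 1·(-36) + 1·33 + 1·41 + 1·(-19) + 1·(-22) = -3.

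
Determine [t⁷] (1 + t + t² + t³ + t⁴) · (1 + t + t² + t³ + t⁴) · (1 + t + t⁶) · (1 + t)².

32

(1 + t + t² + t³ + t⁴) has coefficients 1,1,1,1,1 for degrees 0…4.
(1 + t + t² + t³ + t⁴) has coefficients 1,1,1,1,1,0,0,0 for degrees 0…7.
Multiplying by (1 + t + t⁶) gives running coefficients 1,2,2,2,2,1,1,1 for degrees 0…7.
Finally multiplying by (1 + t)², the product of all factors after the first has coefficients 1,4,7,8,8,7,5,4 for degrees 0…7.
[t⁷] = 1·4 + 1·5 + 1·7 + 1·8 + 1·8 = 32.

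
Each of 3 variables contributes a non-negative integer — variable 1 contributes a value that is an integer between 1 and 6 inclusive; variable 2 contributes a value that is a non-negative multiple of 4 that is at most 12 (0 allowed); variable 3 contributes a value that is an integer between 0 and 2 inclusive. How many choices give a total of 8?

4

The generating function for the choices is (z + z^2 + z^3 + z^4 + z^5 + z^6)·(1 + z^4 + z^8 + z^12)·(1 + z + z^2); the count is [z^8].
(z + z^2 + z^3 + z^4 + z^5 + z^6) has coefficients 0,1,1,1,1,1,1 for degrees 0…6.
(1 + z^4 + z^8 + z^12) has coefficients 1,0,0,0,1,0,0,0,1 for degrees 0…8.
Finally multiplying by (1 + z + z^2), the product of all factors after the first has coefficients 1,1,1,0,1,1,1,0,1 for degrees 0…8.
[z^8] = 1·0 + 1·1 + 1·1 + 1·1 + 1·0 + 1·1 = 4.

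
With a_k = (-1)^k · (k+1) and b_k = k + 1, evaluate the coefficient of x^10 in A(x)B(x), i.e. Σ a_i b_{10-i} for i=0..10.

6

Write out a_i and b_{10-i} for i = 0,…,10 and sum the products.
Σ = 1·11 − 2·10 + 3·9 − 4·8 + 5·7 − 6·6 + 7·5 − 8·4 + 9·3 − 10·2 + 11·1 = 6.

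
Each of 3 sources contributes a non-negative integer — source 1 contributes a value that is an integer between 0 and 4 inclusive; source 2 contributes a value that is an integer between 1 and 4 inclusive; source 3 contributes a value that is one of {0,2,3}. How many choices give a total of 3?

The generating function for the choices is (1 + q + q^2 + q^3 + q^4)·(q + q^2 + q^3 + q^4)·(1 + q^2 + q^3); the count is [q^3].
(1 + q + q^2 + q^3 + q^4) has coefficients 1,1,1,1 for degrees 0…3.
(q + q^2 + q^3 + q^4) has coefficients 0,1,1,1 for degrees 0…3.
Finally multiplying by (1 + q^2 + q^3), the product of all factors after the first has coefficients 0,1,1,2 for degrees 0…3.
[q^3] = 1·2 + 1·1 + 1·1 + 1·0 = 4.

4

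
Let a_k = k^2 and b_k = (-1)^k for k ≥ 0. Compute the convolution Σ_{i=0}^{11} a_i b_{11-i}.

This is [x^11] in the product of the two ordinary generating functions.
Σ = 0·(-1) + 1·1 + 4·(-1) + 9·1 + 16·(-1) + 25·1 + 36·(-1) + 49·1 + 64·(-1) + 81·1 + 100·(-1) + 121·1 = 66.

66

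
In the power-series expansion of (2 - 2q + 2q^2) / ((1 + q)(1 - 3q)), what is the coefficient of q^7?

2550

The denominator gives the recurrence a_n = 2a_(n−1) + 3a_(n−2) for n ≥ 3; the numerator fixes a_0 = 2, a_1 = 2, a_2 = 12.
Iterating: 2, 2, 12, 30, 96, 282, 852, 2550, so a_7 = 2550.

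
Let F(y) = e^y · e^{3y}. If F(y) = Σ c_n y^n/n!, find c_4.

256

The EGF product rule gives c_4 = Σ_{k_1+k_2=4} C(4; k_1,k_2) · ∏ g_i(k_i), where e^y gives (1)^k; e^{3y} gives (3)^k.
g_1(k) for k = 0…4: 1, 1, 1, 1, 1.
g_2(k) for k = 0…4: 1, 3, 9, 27, 81.
c_4 = Σ_k C(4,k)·g_1(k)·g_2(4−k) = 1·1·81 + 4·1·27 + 6·1·9 + 4·1·3 + 1·1·1 = 81 + 108 + 54 + 12 + 1 = 256.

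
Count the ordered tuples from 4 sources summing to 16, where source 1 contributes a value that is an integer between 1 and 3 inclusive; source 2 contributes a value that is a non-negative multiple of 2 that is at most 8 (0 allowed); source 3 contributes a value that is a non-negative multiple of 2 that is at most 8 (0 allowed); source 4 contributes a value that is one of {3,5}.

16

The generating function for the choices is (t + t² + t³)·(1 + t² + t⁴ + t⁶ + t⁸)·(1 + t² + t⁴ + t⁶ + t⁸)·(t³ + t⁵); the count is [t¹⁶].
(t + t² + t³) has coefficients 0,1,1,1 for degrees 0…3.
(1 + t² + t⁴ + t⁶ + t⁸) has coefficients 1,0,1,0,1,0,1,0,1,0,0,0,0,0,0,0,0 for degrees 0…16.
Multiplying by (1 + t² + t⁴ + t⁶ + t⁸) gives running coefficients 1,0,2,0,3,0,4,0,5,0,4,0,3,0,2,0,1 for degrees 0…16.
Finally multiplying by (t³ + t⁵), the product of all factors after the first has coefficients 0,0,0,1,0,3,0,5,0,7,0,9,0,9,0,7,0 for degrees 0…16.
[t¹⁶] = 1·7 + 1·0 + 1·9 = 16.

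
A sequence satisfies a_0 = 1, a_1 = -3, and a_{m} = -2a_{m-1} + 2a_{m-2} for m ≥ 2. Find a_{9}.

-9136

The ordinary generating function has denominator 1 + 2z - 2z^2.
Iterating the recurrence: a_0,…,a_{9} = 1, -3, 8, -22, 60, -164, 448, -1224, 3344, -9136.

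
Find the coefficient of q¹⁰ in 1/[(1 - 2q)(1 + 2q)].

The denominator gives the recurrence a_n = 4a_(n−2) for n ≥ 2; the numerator fixes a_0 = 1, a_1 = 0.
Iterating: 1, 0, 4, 0, 16, 0, 64, 0, 256, 0, 1024, so a_10 = 1024.

1024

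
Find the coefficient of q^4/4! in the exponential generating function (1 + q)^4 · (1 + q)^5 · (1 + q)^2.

The EGF product rule gives c_4 = Σ_{k_1+k_2+k_3=4} C(4; k_1,k_2,k_3) · ∏ g_i(k_i), where (1+q)^4 gives the falling factorial (4)_k; (1+q)^5 gives the falling factorial (5)_k; (1+q)^2 gives the falling factorial (2)_k.
g_1(k) for k = 0…4: 1, 4, 12, 24, 24.
g_2(k) for k = 0…4: 1, 5, 20, 60, 120.
g_3(k) for k = 0…4: 1, 2, 2, 0, 0.
First combine the last two factors: h(k) = Σ_j C(k,j)·g_2(j)·g_3(k−j) for k = 0…4: 1, 7, 42, 210, 840.
c_4 = Σ_k C(4,k)·g_1(k)·h(4−k) = 1·1·840 + 4·4·210 + 6·12·42 + 4·24·7 + 1·24·1 = 840 + 3360 + 3024 + 672 + 24 = 7920.

7920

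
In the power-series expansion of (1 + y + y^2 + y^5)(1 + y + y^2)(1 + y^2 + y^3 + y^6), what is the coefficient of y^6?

(1 + y + y^2 + y^5) has coefficients 1,1,1,0,0,1 for degrees 0…5.
(1 + y + y^2) has coefficients 1,1,1,0,0,0,0 for degrees 0…6.
Finally multiplying by (1 + y^2 + y^3 + y^6), the product of all factors after the first has coefficients 1,1,2,2,2,1,1 for degrees 0…6.
[y^6] = 1·1 + 1·1 + 1·2 + 1·1 = 5.

5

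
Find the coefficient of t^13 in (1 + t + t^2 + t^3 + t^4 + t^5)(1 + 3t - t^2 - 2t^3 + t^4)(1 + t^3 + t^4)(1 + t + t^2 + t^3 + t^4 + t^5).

(1 + t + t^2 + t^3 + t^4 + t^5) has coefficients 1,1,1,1,1,1 for degrees 0…5.
(1 + 3t - t^2 - 2t^3 + t^4) has coefficients 1,3,-1,-2,1,0,0,0,0,0,0,0,0,0 for degrees 0…13.
Multiplying by (1 + t^3 + t^4) gives running coefficients 1,3,-1,-1,5,2,-3,-1,1,0,0,0,0,0 for degrees 0…13.
Finally multiplying by (1 + t + t^2 + t^3 + t^4 + t^5), the product of all factors after the first has coefficients 1,4,3,2,7,9,5,1,3,4,-1,-3,0,1 for degrees 0…13.
[t^13] = 1·1 + 1·0 + 1·(-3) + 1·(-1) + 1·4 + 1·3 = 4.

4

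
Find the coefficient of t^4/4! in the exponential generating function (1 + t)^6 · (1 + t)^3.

3024

The EGF product rule gives c_4 = Σ_{k_1+k_2=4} C(4; k_1,k_2) · ∏ g_i(k_i), where (1+t)^6 gives the falling factorial (6)_k; (1+t)^3 gives the falling factorial (3)_k.
g_1(k) for k = 0…4: 1, 6, 30, 120, 360.
g_2(k) for k = 0…4: 1, 3, 6, 6, 0.
c_4 = Σ_k C(4,k)·g_1(k)·g_2(4−k) = 4·6·6 + 6·30·6 + 4·120·3 + 1·360·1 = 144 + 1080 + 1440 + 360 = 3024.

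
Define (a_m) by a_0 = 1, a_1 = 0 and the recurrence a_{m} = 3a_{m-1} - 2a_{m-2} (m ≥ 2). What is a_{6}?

-62

The ordinary generating function has denominator 1 - 3t + 2t^2.
Iterating the recurrence: a_0,…,a_{6} = 1, 0, -2, -6, -14, -30, -62.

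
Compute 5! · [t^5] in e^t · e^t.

32

The EGF product rule gives c_5 = Σ_{k_1+k_2=5} C(5; k_1,k_2) · ∏ g_i(k_i), where e^t gives (1)^k; e^t gives (1)^k.
g_1(k) for k = 0…5: 1, 1, 1, 1, 1, 1.
g_2(k) for k = 0…5: 1, 1, 1, 1, 1, 1.
c_5 = Σ_k C(5,k)·g_1(k)·g_2(5−k) = 1·1·1 + 5·1·1 + 10·1·1 + 10·1·1 + 5·1·1 + 1·1·1 = 1 + 5 + 10 + 10 + 5 + 1 = 32.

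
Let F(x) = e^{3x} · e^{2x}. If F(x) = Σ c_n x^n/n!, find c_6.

The EGF product rule gives c_6 = Σ_{k_1+k_2=6} C(6; k_1,k_2) · ∏ g_i(k_i), where e^{3x} gives (3)^k; e^{2x} gives (2)^k.
g_1(k) for k = 0…6: 1, 3, 9, 27, 81, 243, 729.
g_2(k) for k = 0…6: 1, 2, 4, 8, 16, 32, 64.
c_6 = Σ_k C(6,k)·g_1(k)·g_2(6−k) = 1·1·64 + 6·3·32 + 15·9·16 + 20·27·8 + 15·81·4 + 6·243·2 + 1·729·1 = 64 + 576 + 2160 + 4320 + 4860 + 2916 + 729 = 15625.

15625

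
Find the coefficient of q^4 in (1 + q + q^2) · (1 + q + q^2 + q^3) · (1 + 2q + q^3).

(1 + q + q^2) has coefficients 1,1,1 for degrees 0…2.
(1 + q + q^2 + q^3) has coefficients 1,1,1,1,0 for degrees 0…4.
Finally multiplying by (1 + 2q + q^3), the product of all factors after the first has coefficients 1,3,3,4,3 for degrees 0…4.
[q^4] = 1·3 + 1·4 + 1·3 = 10.

10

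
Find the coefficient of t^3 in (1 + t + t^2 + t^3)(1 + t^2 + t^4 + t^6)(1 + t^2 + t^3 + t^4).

(1 + t + t^2 + t^3) has coefficients 1,1,1,1 for degrees 0…3.
(1 + t^2 + t^4 + t^6) has coefficients 1,0,1,0 for degrees 0…3.
Finally multiplying by (1 + t^2 + t^3 + t^4), the product of all factors after the first has coefficients 1,0,2,1 for degrees 0…3.
[t^3] = 1·1 + 1·2 + 1·0 + 1·1 = 4.

4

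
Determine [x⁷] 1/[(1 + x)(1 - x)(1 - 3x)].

2460

Partial fractions give a closed form: a_n = (1/8)·(-1)^n + (-1/4)·1^n + (9/8)·3^n.
At n = 7: a_7 = 2460.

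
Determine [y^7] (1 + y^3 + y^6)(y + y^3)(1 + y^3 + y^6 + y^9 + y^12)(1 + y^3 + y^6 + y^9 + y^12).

6

(1 + y^3 + y^6) has coefficients 1,0,0,1,0,0,1 for degrees 0…6.
(y + y^3) has coefficients 0,1,0,1,0,0,0,0 for degrees 0…7.
Multiplying by (1 + y^3 + y^6 + y^9 + y^12) gives running coefficients 0,1,0,1,1,0,1,1 for degrees 0…7.
Finally multiplying by (1 + y^3 + y^6 + y^9 + y^12), the product of all factors after the first has coefficients 0,1,0,1,2,0,2,3 for degrees 0…7.
[y^7] = 1·3 + 1·2 + 1·1 = 6.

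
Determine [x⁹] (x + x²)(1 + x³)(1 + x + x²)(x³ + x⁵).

4

(x + x²) has coefficients 0,1,1 for degrees 0…2.
(1 + x³) has coefficients 1,0,0,1,0,0,0,0,0,0 for degrees 0…9.
Multiplying by (1 + x + x²) gives running coefficients 1,1,1,1,1,1,0,0,0,0 for degrees 0…9.
Finally multiplying by (x³ + x⁵), the product of all factors after the first has coefficients 0,0,0,1,1,2,2,2,2,1 for degrees 0…9.
[x⁹] = 1·2 + 1·2 = 4.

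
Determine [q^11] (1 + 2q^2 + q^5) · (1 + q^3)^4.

14

(1 + 2q^2 + q^5) has coefficients 1,0,2,0,0,1 for degrees 0…5.
(1 + q^3)^4 has coefficients 1,0,0,4,0,0,6,0,0,4,0,0 for degrees 0…11.
[q^11] = 1·0 + 2·4 + 1·6 = 14.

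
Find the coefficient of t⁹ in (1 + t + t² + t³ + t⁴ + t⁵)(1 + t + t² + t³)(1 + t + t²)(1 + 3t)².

120

(1 + t + t² + t³ + t⁴ + t⁵) has coefficients 1,1,1,1,1,1 for degrees 0…5.
(1 + t + t² + t³) has coefficients 1,1,1,1,0,0,0,0,0,0 for degrees 0…9.
Multiplying by (1 + t + t²) gives running coefficients 1,2,3,3,2,1,0,0,0,0 for degrees 0…9.
Finally multiplying by (1 + 3t)², the product of all factors after the first has coefficients 1,8,24,39,47,40,24,9,0,0 for degrees 0…9.
[t⁹] = 1·0 + 1·0 + 1·9 + 1·24 + 1·40 + 1·47 = 120.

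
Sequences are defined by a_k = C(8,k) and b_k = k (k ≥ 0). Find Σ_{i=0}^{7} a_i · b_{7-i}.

769

The convolution is the t^7 coefficient of A(t)B(t).
Σ = 1·7 + 8·6 + 28·5 + 56·4 + 70·3 + 56·2 + 28·1 + 8·0 = 769.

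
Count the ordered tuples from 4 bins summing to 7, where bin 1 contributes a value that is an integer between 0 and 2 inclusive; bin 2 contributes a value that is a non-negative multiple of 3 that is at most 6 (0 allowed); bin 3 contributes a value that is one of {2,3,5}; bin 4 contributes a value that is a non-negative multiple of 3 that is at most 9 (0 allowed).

5

The generating function for the choices is (1 + y + y²)·(1 + y³ + y⁶)·(y² + y³ + y⁵)·(1 + y³ + y⁶ + y⁹); the count is [y⁷].
(1 + y + y²) has coefficients 1,1,1 for degrees 0…2.
(1 + y³ + y⁶) has coefficients 1,0,0,1,0,0,1,0 for degrees 0…7.
Multiplying by (y² + y³ + y⁵) gives running coefficients 0,0,1,1,0,2,1,0 for degrees 0…7.
Finally multiplying by (1 + y³ + y⁶ + y⁹), the product of all factors after the first has coefficients 0,0,1,1,0,3,2,0 for degrees 0…7.
[y⁷] = 1·0 + 1·2 + 1·3 = 5.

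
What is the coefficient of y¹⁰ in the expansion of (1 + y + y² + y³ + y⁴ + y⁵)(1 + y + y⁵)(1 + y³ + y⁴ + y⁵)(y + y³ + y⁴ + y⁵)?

31

(1 + y + y² + y³ + y⁴ + y⁵) has coefficients 1,1,1,1,1,1 for degrees 0…5.
(1 + y + y⁵) has coefficients 1,1,0,0,0,1,0,0,0,0,0 for degrees 0…10.
Multiplying by (1 + y³ + y⁴ + y⁵) gives running coefficients 1,1,0,1,2,3,1,0,1,1,1 for degrees 0…10.
Finally multiplying by (y + y³ + y⁴ + y⁵), the product of all factors after the first has coefficients 0,1,1,1,3,4,5,4,6,7,5 for degrees 0…10.
[y¹⁰] = 1·5 + 1·7 + 1·6 + 1·4 + 1·5 + 1·4 = 31.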